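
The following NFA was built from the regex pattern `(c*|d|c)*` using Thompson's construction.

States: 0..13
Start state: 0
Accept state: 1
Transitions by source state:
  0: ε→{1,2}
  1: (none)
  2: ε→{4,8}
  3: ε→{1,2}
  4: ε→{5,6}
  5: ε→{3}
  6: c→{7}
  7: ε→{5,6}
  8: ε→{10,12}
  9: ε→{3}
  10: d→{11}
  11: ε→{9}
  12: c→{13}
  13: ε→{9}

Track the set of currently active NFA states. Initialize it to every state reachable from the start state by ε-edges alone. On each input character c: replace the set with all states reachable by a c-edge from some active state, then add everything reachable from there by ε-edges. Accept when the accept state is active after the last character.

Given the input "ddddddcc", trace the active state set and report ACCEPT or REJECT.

S₀ = ε-closure({0}) = {0,1,2,3,4,5,6,8,10,12}
'd' @ 1: {1,2,3,4,5,6,8,9,10,11,12}  [accepting]
'd' @ 2: {1,2,3,4,5,6,8,9,10,11,12}  [accepting]
'd' @ 3: {1,2,3,4,5,6,8,9,10,11,12}  [accepting]
'd' @ 4: {1,2,3,4,5,6,8,9,10,11,12}  [accepting]
'd' @ 5: {1,2,3,4,5,6,8,9,10,11,12}  [accepting]
'd' @ 6: {1,2,3,4,5,6,8,9,10,11,12}  [accepting]
'c' @ 7: {1,2,3,4,5,6,7,8,9,10,12,13}  [accepting]
'c' @ 8: {1,2,3,4,5,6,7,8,9,10,12,13}  [accepting]
final: {1,2,3,4,5,6,7,8,9,10,12,13}; accept 1 in set

Answer: ACCEPT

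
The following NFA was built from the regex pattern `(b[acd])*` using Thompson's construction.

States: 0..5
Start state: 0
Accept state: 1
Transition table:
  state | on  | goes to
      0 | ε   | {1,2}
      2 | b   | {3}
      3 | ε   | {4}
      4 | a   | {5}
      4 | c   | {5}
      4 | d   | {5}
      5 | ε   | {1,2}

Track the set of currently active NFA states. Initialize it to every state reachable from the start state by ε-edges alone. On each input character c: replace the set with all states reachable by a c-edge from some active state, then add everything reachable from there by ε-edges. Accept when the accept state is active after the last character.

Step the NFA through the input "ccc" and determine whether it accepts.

initial (ε-close {0}): {0,1,2}
'c' @ 1: {}  — no active states
rest 'cc' ignored (set empty)
end set {} — state 1 not in

Answer: REJECT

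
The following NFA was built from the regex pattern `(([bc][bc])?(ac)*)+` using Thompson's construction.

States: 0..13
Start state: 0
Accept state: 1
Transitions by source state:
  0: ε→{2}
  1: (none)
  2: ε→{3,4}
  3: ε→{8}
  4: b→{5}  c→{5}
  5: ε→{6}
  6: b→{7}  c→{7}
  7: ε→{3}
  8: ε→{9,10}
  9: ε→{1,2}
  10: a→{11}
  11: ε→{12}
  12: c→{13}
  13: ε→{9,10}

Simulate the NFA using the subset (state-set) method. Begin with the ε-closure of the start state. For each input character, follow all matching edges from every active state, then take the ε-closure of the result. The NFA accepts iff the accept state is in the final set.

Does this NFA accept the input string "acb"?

initial (ε-close {0}): {0,1,2,3,4,8,9,10}
'a' @ 1: {11,12}
'c' @ 2: {1,2,3,4,8,9,10,13}  ✓accept
'b' @ 3: {5,6}
after full input: {5,6}  (accept=1 not in)

Answer: REJECT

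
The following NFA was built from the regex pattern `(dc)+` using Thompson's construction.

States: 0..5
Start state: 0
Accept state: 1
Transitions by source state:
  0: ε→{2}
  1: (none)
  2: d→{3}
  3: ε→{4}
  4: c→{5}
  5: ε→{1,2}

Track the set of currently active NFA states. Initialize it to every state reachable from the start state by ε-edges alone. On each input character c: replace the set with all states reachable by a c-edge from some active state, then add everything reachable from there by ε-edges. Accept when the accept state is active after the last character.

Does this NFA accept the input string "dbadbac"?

Answer: REJECT

Steps:
start: ε-closure({0}) = {0,2}
'd' @ 1: {3,4}
'b' @ 2: {}  — dead — no transitions
rest 'adbac' ignored (set empty)
end set {} — state 1 not in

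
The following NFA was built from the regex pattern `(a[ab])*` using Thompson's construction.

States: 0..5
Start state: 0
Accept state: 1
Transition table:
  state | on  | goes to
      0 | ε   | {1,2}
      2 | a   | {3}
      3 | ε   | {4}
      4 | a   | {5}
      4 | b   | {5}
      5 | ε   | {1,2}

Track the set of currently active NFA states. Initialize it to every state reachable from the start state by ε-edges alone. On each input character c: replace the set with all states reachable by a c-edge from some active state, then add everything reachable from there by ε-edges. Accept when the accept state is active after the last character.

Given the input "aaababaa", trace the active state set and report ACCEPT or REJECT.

Answer: ACCEPT

Trace:
initial (ε-close {0}): {0,1,2}
'a' @ 1: {3,4}
'a' @ 2: {1,2,5}  ✓accept
'a' @ 3: {3,4}
'b' @ 4: {1,2,5}  ✓accept
'a' @ 5: {3,4}
'b' @ 6: {1,2,5}  ✓accept
'a' @ 7: {3,4}
'a' @ 8: {1,2,5}  ✓accept
after full input: {1,2,5}  (accept=1 in)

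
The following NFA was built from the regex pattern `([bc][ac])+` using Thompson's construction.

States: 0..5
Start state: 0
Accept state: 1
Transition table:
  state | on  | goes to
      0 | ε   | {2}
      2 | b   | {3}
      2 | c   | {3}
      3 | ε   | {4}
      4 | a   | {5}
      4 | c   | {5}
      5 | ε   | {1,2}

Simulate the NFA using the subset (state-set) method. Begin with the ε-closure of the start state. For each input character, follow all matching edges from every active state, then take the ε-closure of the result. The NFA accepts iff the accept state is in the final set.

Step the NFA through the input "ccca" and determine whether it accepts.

Answer: ACCEPT

Derivation:
initial (ε-close {0}): {0,2}
'c' @ 1: {3,4}
'c' @ 2: {1,2,5}  ✓accept
'c' @ 3: {3,4}
'a' @ 4: {1,2,5}  ✓accept
end set {1,2,5} — state 1 in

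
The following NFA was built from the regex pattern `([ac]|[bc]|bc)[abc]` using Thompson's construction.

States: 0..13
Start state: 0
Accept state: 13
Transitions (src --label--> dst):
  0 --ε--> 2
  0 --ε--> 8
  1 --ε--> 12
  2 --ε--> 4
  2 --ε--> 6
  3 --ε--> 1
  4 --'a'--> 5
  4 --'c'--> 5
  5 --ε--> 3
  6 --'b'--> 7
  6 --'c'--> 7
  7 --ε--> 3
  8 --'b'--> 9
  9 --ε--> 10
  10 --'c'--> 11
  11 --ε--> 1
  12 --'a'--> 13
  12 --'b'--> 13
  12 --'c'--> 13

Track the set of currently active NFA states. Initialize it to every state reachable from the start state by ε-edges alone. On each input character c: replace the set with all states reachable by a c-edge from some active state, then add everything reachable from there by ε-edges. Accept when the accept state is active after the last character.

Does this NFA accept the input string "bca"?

Answer: ACCEPT

Derivation:
S₀ = ε-closure({0}) = {0,2,4,6,8}
'b' @ 1: {1,3,7,9,10,12}
'c' @ 2: {1,11,12,13}  (accept∈set)
'a' @ 3: {13}  (accept∈set)
final: {13}; accept 13 in set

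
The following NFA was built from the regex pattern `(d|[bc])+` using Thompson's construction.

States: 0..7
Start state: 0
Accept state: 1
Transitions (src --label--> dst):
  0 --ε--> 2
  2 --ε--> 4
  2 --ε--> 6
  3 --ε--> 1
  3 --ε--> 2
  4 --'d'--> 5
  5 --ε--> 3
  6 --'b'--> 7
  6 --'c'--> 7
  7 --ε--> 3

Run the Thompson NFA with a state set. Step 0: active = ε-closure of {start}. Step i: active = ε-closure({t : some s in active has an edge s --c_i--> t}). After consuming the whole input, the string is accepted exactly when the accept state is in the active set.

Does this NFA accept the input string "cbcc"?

initial (ε-close {0}): {0,2,4,6}
'c' @ 1: {1,2,3,4,6,7}  (accept∈set)
'b' @ 2: {1,2,3,4,6,7}  (accept∈set)
'c' @ 3: {1,2,3,4,6,7}  (accept∈set)
'c' @ 4: {1,2,3,4,6,7}  (accept∈set)
after full input: {1,2,3,4,6,7}  (accept=1 in)

Answer: ACCEPT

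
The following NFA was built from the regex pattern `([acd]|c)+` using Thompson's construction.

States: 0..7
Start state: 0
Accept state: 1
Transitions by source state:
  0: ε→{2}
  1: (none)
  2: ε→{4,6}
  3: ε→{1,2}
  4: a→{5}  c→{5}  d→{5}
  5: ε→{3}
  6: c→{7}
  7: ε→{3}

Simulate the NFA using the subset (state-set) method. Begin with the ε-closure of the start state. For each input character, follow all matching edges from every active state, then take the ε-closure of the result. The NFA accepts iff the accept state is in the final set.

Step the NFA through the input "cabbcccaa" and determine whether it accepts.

Answer: REJECT

Trace:
initial (ε-close {0}): {0,2,4,6}
'c' @ 1: {1,2,3,4,5,6,7}  (accept∈set)
'a' @ 2: {1,2,3,4,5,6}  (accept∈set)
'b' @ 3: {}  — dead — no transitions
rest 'bcccaa' ignored (set empty)
final: {}; accept 1 not in set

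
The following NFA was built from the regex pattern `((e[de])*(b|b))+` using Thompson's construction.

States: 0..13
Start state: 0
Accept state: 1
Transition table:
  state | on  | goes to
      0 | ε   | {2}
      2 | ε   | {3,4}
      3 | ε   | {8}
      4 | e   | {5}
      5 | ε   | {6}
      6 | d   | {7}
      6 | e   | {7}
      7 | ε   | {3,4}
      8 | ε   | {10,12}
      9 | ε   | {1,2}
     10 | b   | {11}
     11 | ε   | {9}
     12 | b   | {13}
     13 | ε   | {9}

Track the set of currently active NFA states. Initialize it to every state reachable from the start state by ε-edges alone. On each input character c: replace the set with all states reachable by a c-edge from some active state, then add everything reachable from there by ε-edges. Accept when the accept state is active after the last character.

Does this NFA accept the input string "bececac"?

Answer: REJECT

Derivation:
start: ε-closure({0}) = {0,2,3,4,8,10,12}
'b' @ 1: {1,2,3,4,8,9,10,11,12,13}  (accept∈set)
'e' @ 2: {5,6}
'c' @ 3: {}  — no active states
rest 'ecac' ignored (set empty)
end set {} — state 1 not in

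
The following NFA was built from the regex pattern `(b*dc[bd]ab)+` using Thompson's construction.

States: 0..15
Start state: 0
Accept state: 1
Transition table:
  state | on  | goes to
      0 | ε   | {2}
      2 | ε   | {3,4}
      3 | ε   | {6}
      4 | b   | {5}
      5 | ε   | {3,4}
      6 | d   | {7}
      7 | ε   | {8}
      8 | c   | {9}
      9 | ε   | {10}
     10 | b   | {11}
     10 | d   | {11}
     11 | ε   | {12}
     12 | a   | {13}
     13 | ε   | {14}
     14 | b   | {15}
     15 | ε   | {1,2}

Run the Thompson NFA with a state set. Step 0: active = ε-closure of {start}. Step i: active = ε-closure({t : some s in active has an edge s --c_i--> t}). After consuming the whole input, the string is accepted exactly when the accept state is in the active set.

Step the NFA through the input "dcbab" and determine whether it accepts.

Answer: ACCEPT

Steps:
S₀ = ε-closure({0}) = {0,2,3,4,6}
'd' @ 1: {7,8}
'c' @ 2: {9,10}
'b' @ 3: {11,12}
'a' @ 4: {13,14}
'b' @ 5: {1,2,3,4,6,15}  [accepting]
after full input: {1,2,3,4,6,15}  (accept=1 in)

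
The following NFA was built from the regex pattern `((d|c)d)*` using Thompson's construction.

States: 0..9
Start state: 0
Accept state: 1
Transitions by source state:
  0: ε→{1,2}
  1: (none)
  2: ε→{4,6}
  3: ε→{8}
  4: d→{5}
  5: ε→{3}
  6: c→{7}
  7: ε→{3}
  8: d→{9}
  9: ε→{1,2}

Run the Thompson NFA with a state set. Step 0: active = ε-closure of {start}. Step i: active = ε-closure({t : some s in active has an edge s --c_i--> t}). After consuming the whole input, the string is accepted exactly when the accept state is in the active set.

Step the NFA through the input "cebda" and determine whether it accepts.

Answer: REJECT

Trace:
initial (ε-close {0}): {0,1,2,4,6}
'c' @ 1: {3,7,8}
'e' @ 2: {}  — dead — no transitions
rest 'bda' ignored (set empty)
after full input: {}  (accept=1 not in)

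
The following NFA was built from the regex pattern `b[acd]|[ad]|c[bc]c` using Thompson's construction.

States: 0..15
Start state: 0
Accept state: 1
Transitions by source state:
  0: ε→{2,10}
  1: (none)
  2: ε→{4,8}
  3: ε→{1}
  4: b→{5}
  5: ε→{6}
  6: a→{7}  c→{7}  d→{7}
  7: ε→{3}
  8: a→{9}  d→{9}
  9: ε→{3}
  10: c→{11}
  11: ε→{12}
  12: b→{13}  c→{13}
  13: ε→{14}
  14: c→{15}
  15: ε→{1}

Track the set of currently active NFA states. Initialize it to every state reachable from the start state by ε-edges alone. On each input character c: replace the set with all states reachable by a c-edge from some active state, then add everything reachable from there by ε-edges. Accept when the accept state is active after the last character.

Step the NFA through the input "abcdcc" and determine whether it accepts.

S₀ = ε-closure({0}) = {0,2,4,8,10}
'a' @ 1: {1,3,9}  (accept∈set)
'b' @ 2: {}  — dead — no transitions
rest 'cdcc' ignored (set empty)
after full input: {}  (accept=1 not in)

Answer: REJECT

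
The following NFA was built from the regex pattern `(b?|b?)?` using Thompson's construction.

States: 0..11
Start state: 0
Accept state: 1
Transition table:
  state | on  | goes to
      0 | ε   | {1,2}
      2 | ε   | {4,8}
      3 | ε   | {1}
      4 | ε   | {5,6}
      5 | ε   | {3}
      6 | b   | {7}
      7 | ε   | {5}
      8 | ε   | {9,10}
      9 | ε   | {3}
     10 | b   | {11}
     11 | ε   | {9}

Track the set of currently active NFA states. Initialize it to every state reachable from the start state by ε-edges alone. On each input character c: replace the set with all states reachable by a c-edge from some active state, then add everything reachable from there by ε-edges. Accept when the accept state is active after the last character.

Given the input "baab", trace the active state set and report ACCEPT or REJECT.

initial (ε-close {0}): {0,1,2,3,4,5,6,8,9,10}
'b' @ 1: {1,3,5,7,9,11}  ✓accept
'a' @ 2: {}  — state set empty
rest 'ab' ignored (set empty)
after full input: {}  (accept=1 not in)

Answer: REJECT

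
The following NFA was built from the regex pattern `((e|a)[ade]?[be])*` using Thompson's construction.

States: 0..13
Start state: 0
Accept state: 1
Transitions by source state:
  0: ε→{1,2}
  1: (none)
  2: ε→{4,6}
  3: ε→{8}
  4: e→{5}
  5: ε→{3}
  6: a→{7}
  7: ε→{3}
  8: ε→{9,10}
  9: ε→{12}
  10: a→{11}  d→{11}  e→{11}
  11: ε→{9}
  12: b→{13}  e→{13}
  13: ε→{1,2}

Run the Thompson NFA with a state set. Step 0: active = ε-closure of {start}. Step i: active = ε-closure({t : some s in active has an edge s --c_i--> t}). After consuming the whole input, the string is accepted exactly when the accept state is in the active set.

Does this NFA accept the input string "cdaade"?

Answer: REJECT

Derivation:
start: ε-closure({0}) = {0,1,2,4,6}
'c' @ 1: {}  — state set empty
rest 'daade' ignored (set empty)
after full input: {}  (accept=1 not in)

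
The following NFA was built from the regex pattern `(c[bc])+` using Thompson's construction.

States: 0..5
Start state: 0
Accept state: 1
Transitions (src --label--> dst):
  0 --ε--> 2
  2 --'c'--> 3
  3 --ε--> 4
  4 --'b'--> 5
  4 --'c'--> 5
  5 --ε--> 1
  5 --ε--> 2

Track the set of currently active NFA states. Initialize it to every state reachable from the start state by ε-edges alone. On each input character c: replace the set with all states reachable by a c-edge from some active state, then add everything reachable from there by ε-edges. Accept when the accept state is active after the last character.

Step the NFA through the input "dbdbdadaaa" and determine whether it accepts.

start: ε-closure({0}) = {0,2}
'd' @ 1: {}  — state set empty
rest 'bdbdadaaa' ignored (set empty)
final: {}; accept 1 not in set

Answer: REJECT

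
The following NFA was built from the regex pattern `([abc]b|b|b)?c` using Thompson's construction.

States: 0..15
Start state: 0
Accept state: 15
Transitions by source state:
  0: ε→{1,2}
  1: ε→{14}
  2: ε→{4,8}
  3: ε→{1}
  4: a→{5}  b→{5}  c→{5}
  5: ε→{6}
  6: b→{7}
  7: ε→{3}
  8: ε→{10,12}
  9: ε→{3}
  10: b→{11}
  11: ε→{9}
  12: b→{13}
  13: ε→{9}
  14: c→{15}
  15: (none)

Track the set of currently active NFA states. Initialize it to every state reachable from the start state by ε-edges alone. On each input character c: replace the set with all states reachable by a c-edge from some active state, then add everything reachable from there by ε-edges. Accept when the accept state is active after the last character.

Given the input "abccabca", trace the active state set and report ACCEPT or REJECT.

Answer: REJECT

Steps:
initial (ε-close {0}): {0,1,2,4,8,10,12,14}
'a' @ 1: {5,6}
'b' @ 2: {1,3,7,14}
'c' @ 3: {15}  ✓accept
'c' @ 4: {}  — no active states
rest 'abca' ignored (set empty)
end set {} — state 15 not in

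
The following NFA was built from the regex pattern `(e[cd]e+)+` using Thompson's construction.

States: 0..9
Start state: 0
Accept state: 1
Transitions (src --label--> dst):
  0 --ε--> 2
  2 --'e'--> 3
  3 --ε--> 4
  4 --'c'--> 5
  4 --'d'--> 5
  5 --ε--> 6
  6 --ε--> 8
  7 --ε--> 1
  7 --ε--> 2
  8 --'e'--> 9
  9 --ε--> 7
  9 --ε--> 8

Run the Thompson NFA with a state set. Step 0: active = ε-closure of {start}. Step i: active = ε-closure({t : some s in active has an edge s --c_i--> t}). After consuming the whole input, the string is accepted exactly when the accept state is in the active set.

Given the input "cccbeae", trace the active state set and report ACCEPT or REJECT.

start: ε-closure({0}) = {0,2}
'c' @ 1: {}  — state set empty
rest 'ccbeae' ignored (set empty)
after full input: {}  (accept=1 not in)

Answer: REJECT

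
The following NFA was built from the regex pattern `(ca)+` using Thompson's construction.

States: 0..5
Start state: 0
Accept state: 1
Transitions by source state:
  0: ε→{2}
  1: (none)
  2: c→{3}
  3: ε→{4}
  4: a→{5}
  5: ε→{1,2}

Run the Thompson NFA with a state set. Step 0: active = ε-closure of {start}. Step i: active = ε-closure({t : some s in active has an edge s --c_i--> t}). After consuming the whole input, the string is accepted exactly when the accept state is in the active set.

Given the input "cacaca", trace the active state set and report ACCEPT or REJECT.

initial (ε-close {0}): {0,2}
'c' @ 1: {3,4}
'a' @ 2: {1,2,5}  (accept∈set)
'c' @ 3: {3,4}
'a' @ 4: {1,2,5}  (accept∈set)
'c' @ 5: {3,4}
'a' @ 6: {1,2,5}  (accept∈set)
end set {1,2,5} — state 1 in

Answer: ACCEPT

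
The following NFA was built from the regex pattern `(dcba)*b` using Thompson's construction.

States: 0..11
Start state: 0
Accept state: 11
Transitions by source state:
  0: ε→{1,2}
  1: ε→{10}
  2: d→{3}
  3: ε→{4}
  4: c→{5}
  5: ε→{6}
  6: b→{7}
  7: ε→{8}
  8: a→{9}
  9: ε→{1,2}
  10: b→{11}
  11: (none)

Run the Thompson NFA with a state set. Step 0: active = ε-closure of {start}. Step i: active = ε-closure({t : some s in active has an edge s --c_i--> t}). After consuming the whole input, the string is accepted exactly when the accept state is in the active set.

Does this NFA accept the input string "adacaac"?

S₀ = ε-closure({0}) = {0,1,2,10}
'a' @ 1: {}  — dead — no transitions
rest 'dacaac' ignored (set empty)
after full input: {}  (accept=11 not in)

Answer: REJECT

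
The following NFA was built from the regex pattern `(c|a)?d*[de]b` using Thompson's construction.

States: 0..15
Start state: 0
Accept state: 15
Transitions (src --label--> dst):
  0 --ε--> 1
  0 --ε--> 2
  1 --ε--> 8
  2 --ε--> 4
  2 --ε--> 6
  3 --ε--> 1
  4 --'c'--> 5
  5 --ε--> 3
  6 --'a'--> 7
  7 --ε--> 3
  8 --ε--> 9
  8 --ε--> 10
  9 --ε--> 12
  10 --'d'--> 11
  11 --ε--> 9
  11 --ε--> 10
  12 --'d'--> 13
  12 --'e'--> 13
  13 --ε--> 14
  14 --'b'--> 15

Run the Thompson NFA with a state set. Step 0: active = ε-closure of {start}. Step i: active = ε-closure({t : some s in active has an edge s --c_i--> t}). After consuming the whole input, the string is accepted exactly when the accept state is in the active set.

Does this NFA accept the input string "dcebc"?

Answer: REJECT

Steps:
S₀ = ε-closure({0}) = {0,1,2,4,6,8,9,10,12}
'd' @ 1: {9,10,11,12,13,14}
'c' @ 2: {}  — dead — no transitions
rest 'ebc' ignored (set empty)
final: {}; accept 15 not in set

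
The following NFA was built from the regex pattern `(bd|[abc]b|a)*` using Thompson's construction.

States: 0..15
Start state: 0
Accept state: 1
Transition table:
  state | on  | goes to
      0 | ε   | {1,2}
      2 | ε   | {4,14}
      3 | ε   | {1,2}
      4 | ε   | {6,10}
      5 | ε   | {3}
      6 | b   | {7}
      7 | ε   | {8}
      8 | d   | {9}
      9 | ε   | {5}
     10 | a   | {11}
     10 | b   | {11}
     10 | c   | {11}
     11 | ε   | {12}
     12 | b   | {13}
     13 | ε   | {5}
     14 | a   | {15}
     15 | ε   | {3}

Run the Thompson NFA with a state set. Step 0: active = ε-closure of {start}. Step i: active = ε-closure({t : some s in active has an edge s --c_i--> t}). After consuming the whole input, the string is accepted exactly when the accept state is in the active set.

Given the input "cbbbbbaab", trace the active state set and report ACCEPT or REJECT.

Answer: ACCEPT

Trace:
initial (ε-close {0}): {0,1,2,4,6,10,14}
'c' @ 1: {11,12}
'b' @ 2: {1,2,3,4,5,6,10,13,14}  [accepting]
'b' @ 3: {7,8,11,12}
'b' @ 4: {1,2,3,4,5,6,10,13,14}  [accepting]
'b' @ 5: {7,8,11,12}
'b' @ 6: {1,2,3,4,5,6,10,13,14}  [accepting]
'a' @ 7: {1,2,3,4,6,10,11,12,14,15}  [accepting]
'a' @ 8: {1,2,3,4,6,10,11,12,14,15}  [accepting]
'b' @ 9: {1,2,3,4,5,6,7,8,10,11,12,13,14}  [accepting]
final: {1,2,3,4,5,6,7,8,10,11,12,13,14}; accept 1 in set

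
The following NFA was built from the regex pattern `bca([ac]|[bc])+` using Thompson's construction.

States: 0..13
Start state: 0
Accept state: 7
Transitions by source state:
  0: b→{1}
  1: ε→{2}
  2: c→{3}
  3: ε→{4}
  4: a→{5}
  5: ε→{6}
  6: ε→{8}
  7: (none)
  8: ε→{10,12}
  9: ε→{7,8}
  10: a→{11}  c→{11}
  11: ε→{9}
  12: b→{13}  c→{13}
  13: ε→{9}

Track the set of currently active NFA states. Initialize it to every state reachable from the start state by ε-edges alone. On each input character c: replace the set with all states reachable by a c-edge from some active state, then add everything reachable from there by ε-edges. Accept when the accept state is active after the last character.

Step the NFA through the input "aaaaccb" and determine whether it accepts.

start: ε-closure({0}) = {0}
'a' @ 1: {}  — state set empty
rest 'aaaccb' ignored (set empty)
end set {} — state 7 not in

Answer: REJECT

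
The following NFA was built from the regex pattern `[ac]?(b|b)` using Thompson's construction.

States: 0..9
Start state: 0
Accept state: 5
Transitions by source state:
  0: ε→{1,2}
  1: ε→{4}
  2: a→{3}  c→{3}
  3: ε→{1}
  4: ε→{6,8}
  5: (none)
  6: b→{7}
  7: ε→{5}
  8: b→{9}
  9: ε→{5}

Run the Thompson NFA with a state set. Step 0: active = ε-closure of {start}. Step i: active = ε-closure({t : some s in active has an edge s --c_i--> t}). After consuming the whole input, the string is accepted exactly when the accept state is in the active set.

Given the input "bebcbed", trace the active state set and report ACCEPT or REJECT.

Answer: REJECT

Trace:
start: ε-closure({0}) = {0,1,2,4,6,8}
'b' @ 1: {5,7,9}  (accept∈set)
'e' @ 2: {}  — no active states
rest 'bcbed' ignored (set empty)
end set {} — state 5 not in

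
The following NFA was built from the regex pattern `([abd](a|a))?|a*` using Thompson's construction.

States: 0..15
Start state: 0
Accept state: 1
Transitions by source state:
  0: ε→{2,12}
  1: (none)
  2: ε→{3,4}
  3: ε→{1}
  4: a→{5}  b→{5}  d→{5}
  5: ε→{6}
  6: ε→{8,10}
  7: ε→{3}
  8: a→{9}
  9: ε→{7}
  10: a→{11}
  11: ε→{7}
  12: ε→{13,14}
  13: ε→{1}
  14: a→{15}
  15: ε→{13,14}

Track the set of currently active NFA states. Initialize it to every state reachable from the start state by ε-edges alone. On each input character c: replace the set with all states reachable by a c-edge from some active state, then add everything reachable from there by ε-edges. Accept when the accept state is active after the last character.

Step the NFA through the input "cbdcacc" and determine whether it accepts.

start: ε-closure({0}) = {0,1,2,3,4,12,13,14}
'c' @ 1: {}  — dead — no transitions
rest 'bdcacc' ignored (set empty)
final: {}; accept 1 not in set

Answer: REJECT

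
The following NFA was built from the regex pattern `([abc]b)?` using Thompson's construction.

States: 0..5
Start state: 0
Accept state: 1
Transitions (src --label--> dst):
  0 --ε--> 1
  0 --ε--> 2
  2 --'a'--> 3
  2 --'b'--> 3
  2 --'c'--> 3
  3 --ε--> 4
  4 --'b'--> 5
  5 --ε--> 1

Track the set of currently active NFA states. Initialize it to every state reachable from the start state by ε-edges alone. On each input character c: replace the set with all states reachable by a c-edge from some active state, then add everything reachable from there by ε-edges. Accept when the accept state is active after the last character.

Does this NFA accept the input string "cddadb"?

Answer: REJECT

Derivation:
start: ε-closure({0}) = {0,1,2}
'c' @ 1: {3,4}
'd' @ 2: {}  — no active states
rest 'dadb' ignored (set empty)
end set {} — state 1 not in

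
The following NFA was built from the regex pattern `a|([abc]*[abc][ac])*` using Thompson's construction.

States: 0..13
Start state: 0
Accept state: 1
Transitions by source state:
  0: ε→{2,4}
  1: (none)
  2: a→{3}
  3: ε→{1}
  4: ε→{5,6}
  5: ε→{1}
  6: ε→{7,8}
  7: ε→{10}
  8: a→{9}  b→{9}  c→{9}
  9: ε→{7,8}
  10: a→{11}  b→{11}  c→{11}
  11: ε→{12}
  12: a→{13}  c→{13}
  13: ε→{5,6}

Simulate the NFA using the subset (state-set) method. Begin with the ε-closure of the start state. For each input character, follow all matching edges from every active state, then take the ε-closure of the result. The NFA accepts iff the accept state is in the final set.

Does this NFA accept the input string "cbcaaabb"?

initial (ε-close {0}): {0,1,2,4,5,6,7,8,10}
'c' @ 1: {7,8,9,10,11,12}
'b' @ 2: {7,8,9,10,11,12}
'c' @ 3: {1,5,6,7,8,9,10,11,12,13}  (accept∈set)
'a' @ 4: {1,5,6,7,8,9,10,11,12,13}  (accept∈set)
'a' @ 5: {1,5,6,7,8,9,10,11,12,13}  (accept∈set)
'a' @ 6: {1,5,6,7,8,9,10,11,12,13}  (accept∈set)
'b' @ 7: {7,8,9,10,11,12}
'b' @ 8: {7,8,9,10,11,12}
end set {7,8,9,10,11,12} — state 1 not in

Answer: REJECT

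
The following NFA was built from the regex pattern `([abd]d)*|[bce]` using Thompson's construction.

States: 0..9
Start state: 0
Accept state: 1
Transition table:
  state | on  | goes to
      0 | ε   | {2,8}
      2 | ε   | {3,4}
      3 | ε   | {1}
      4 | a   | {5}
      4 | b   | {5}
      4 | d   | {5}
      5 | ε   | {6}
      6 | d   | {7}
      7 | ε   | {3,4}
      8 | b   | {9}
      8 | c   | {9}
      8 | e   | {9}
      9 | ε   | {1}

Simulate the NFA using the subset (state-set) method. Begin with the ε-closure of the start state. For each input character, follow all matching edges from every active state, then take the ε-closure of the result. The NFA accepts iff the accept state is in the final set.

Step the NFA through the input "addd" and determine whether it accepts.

Answer: ACCEPT

Steps:
S₀ = ε-closure({0}) = {0,1,2,3,4,8}
'a' @ 1: {5,6}
'd' @ 2: {1,3,4,7}  (accept∈set)
'd' @ 3: {5,6}
'd' @ 4: {1,3,4,7}  (accept∈set)
end set {1,3,4,7} — state 1 in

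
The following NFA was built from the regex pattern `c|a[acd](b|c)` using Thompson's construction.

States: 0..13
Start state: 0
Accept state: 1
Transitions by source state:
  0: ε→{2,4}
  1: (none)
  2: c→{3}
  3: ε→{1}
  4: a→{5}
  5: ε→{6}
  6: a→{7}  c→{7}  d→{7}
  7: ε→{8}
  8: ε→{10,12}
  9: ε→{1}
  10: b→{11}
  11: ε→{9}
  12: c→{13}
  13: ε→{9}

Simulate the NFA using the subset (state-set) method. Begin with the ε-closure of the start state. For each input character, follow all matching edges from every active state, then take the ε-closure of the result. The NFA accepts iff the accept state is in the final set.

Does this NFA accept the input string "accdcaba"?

Answer: REJECT

Steps:
initial (ε-close {0}): {0,2,4}
'a' @ 1: {5,6}
'c' @ 2: {7,8,10,12}
'c' @ 3: {1,9,13}  [accepting]
'd' @ 4: {}  — state set empty
rest 'caba' ignored (set empty)
final: {}; accept 1 not in set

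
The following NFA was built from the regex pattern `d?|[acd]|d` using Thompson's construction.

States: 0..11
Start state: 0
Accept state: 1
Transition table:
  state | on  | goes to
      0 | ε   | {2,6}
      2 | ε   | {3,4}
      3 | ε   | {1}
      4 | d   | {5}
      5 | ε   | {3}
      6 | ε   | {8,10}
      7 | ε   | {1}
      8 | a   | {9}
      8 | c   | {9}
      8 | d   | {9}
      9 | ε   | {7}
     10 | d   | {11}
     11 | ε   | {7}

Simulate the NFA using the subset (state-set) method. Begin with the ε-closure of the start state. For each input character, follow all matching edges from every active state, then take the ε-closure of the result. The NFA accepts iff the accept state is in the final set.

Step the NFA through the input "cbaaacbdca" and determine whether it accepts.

Answer: REJECT

Trace:
initial (ε-close {0}): {0,1,2,3,4,6,8,10}
'c' @ 1: {1,7,9}  (accept∈set)
'b' @ 2: {}  — no active states
rest 'aaacbdca' ignored (set empty)
after full input: {}  (accept=1 not in)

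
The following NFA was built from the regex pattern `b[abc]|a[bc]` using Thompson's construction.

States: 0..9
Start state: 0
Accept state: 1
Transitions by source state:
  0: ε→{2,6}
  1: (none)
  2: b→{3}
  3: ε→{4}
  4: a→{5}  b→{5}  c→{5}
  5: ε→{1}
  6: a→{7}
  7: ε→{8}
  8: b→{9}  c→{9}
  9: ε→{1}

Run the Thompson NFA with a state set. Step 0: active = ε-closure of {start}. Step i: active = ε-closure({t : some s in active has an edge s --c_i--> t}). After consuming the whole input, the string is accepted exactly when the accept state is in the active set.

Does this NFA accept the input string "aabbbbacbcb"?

Answer: REJECT

Derivation:
start: ε-closure({0}) = {0,2,6}
'a' @ 1: {7,8}
'a' @ 2: {}  — no active states
rest 'bbbbacbcb' ignored (set empty)
final: {}; accept 1 not in set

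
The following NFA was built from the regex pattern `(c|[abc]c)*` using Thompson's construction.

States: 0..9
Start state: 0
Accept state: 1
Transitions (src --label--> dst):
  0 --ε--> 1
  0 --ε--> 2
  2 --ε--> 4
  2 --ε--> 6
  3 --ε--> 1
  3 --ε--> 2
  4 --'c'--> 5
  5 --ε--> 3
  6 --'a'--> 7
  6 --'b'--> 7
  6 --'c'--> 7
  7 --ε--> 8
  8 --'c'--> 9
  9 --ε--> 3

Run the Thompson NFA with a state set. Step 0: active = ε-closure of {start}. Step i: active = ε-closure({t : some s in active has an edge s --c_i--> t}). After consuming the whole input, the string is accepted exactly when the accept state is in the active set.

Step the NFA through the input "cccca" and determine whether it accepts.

initial (ε-close {0}): {0,1,2,4,6}
'c' @ 1: {1,2,3,4,5,6,7,8}  (accept∈set)
'c' @ 2: {1,2,3,4,5,6,7,8,9}  (accept∈set)
'c' @ 3: {1,2,3,4,5,6,7,8,9}  (accept∈set)
'c' @ 4: {1,2,3,4,5,6,7,8,9}  (accept∈set)
'a' @ 5: {7,8}
after full input: {7,8}  (accept=1 not in)

Answer: REJECT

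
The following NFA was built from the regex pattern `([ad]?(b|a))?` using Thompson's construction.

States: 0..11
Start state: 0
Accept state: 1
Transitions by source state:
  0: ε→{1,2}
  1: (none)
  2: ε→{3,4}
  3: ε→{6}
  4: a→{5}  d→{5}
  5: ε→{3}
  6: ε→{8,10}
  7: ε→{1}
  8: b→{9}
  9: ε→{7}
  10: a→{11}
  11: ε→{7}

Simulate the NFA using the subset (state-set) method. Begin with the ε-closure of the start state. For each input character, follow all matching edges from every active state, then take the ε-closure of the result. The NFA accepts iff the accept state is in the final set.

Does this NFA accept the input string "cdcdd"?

start: ε-closure({0}) = {0,1,2,3,4,6,8,10}
'c' @ 1: {}  — no active states
rest 'dcdd' ignored (set empty)
end set {} — state 1 not in

Answer: REJECT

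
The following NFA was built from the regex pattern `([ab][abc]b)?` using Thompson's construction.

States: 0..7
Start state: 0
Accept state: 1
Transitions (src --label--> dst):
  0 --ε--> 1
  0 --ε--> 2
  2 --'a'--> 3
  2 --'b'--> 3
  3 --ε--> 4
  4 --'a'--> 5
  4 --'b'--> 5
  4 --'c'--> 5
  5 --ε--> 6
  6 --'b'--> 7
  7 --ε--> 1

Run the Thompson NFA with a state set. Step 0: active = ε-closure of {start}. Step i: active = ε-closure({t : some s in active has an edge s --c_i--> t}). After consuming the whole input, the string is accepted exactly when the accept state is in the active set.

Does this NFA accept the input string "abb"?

S₀ = ε-closure({0}) = {0,1,2}
'a' @ 1: {3,4}
'b' @ 2: {5,6}
'b' @ 3: {1,7}  [accepting]
end set {1,7} — state 1 in

Answer: ACCEPT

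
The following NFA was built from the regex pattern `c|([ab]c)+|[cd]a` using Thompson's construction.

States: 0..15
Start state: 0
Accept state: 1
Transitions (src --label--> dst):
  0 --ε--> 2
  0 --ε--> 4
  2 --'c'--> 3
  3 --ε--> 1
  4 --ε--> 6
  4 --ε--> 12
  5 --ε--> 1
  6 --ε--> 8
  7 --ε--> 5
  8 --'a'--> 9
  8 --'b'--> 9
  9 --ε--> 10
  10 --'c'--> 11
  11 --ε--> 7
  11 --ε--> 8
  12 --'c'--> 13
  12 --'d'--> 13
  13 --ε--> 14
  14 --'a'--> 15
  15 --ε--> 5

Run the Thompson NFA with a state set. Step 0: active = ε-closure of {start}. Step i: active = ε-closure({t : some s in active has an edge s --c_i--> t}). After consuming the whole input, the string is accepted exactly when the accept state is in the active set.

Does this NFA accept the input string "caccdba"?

start: ε-closure({0}) = {0,2,4,6,8,12}
'c' @ 1: {1,3,13,14}  (accept∈set)
'a' @ 2: {1,5,15}  (accept∈set)
'c' @ 3: {}  — no active states
rest 'cdba' ignored (set empty)
after full input: {}  (accept=1 not in)

Answer: REJECT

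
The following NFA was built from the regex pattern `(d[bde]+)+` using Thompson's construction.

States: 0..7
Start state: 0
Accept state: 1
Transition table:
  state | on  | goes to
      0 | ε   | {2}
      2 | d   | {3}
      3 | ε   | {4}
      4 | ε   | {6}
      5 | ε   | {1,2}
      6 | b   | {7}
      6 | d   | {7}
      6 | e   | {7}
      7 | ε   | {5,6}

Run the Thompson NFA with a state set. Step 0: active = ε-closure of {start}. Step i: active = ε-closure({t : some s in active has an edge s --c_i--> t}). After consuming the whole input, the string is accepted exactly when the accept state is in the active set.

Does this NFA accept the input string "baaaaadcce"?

Answer: REJECT

Trace:
S₀ = ε-closure({0}) = {0,2}
'b' @ 1: {}  — no active states
rest 'aaaaadcce' ignored (set empty)
final: {}; accept 1 not in set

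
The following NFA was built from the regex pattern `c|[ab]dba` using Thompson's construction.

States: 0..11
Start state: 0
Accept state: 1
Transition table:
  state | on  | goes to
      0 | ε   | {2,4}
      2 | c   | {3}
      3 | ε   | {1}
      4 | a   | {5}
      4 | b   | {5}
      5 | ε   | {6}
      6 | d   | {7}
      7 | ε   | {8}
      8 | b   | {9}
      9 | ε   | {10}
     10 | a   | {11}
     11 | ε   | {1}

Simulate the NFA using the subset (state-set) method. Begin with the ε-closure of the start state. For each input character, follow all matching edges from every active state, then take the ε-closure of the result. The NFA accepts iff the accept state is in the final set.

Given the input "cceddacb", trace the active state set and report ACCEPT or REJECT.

initial (ε-close {0}): {0,2,4}
'c' @ 1: {1,3}  (accept∈set)
'c' @ 2: {}  — no active states
rest 'eddacb' ignored (set empty)
final: {}; accept 1 not in set

Answer: REJECT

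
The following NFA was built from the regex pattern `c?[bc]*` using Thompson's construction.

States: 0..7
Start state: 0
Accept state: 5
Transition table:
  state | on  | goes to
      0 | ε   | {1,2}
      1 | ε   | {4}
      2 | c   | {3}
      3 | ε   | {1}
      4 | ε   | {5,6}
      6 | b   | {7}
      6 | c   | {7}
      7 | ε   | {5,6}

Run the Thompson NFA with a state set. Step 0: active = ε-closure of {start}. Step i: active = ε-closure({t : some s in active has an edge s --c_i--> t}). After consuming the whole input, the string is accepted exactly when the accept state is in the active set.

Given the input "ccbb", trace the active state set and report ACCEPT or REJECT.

Answer: ACCEPT

Trace:
start: ε-closure({0}) = {0,1,2,4,5,6}
'c' @ 1: {1,3,4,5,6,7}  ✓accept
'c' @ 2: {5,6,7}  ✓accept
'b' @ 3: {5,6,7}  ✓accept
'b' @ 4: {5,6,7}  ✓accept
end set {5,6,7} — state 5 in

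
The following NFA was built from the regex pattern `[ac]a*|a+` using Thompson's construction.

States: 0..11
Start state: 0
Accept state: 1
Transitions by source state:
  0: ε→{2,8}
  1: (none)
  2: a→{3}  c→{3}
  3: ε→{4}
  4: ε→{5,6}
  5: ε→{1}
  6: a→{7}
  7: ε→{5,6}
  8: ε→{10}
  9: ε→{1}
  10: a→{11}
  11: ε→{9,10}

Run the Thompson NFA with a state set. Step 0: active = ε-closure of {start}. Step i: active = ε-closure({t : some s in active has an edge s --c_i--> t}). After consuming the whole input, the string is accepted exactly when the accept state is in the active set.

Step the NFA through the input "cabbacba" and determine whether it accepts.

initial (ε-close {0}): {0,2,8,10}
'c' @ 1: {1,3,4,5,6}  [accepting]
'a' @ 2: {1,5,6,7}  [accepting]
'b' @ 3: {}  — state set empty
rest 'bacba' ignored (set empty)
end set {} — state 1 not in

Answer: REJECT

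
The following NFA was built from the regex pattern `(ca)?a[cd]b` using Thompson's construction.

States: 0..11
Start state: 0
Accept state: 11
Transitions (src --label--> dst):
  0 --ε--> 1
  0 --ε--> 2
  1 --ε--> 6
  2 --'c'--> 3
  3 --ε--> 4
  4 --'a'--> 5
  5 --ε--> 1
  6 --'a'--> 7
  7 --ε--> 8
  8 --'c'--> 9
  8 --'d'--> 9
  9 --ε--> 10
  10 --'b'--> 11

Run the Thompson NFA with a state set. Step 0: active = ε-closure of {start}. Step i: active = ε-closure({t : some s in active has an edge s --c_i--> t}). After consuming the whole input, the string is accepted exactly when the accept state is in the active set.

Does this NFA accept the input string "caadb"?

Answer: ACCEPT

Trace:
S₀ = ε-closure({0}) = {0,1,2,6}
'c' @ 1: {3,4}
'a' @ 2: {1,5,6}
'a' @ 3: {7,8}
'd' @ 4: {9,10}
'b' @ 5: {11}  ✓accept
final: {11}; accept 11 in set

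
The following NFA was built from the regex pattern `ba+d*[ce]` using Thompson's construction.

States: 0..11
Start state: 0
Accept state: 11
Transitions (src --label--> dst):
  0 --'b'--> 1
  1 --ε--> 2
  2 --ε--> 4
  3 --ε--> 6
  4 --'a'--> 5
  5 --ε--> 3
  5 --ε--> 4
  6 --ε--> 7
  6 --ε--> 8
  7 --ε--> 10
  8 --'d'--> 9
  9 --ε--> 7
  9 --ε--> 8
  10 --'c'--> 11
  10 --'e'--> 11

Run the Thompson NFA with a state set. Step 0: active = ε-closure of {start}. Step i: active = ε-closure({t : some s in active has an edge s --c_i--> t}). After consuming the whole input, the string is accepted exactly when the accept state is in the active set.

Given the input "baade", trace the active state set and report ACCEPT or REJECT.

start: ε-closure({0}) = {0}
'b' @ 1: {1,2,4}
'a' @ 2: {3,4,5,6,7,8,10}
'a' @ 3: {3,4,5,6,7,8,10}
'd' @ 4: {7,8,9,10}
'e' @ 5: {11}  (accept∈set)
end set {11} — state 11 in

Answer: ACCEPT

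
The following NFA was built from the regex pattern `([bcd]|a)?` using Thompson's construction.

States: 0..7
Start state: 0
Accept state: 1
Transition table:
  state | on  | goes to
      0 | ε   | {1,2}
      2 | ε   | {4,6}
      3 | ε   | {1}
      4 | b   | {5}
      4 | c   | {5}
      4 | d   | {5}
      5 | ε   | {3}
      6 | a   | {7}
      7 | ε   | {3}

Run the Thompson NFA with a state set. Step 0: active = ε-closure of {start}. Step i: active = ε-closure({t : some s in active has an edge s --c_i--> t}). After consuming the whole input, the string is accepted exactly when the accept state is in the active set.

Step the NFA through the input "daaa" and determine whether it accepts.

S₀ = ε-closure({0}) = {0,1,2,4,6}
'd' @ 1: {1,3,5}  (accept∈set)
'a' @ 2: {}  — no active states
rest 'aa' ignored (set empty)
final: {}; accept 1 not in set

Answer: REJECT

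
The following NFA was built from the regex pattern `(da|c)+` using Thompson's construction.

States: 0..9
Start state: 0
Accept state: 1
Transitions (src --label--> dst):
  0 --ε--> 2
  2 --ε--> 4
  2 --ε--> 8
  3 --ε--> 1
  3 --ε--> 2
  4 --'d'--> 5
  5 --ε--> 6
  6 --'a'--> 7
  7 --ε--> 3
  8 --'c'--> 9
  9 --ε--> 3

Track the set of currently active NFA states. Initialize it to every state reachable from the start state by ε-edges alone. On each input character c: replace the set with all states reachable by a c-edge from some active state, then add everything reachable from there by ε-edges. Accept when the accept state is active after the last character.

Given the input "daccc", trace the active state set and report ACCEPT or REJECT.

S₀ = ε-closure({0}) = {0,2,4,8}
'd' @ 1: {5,6}
'a' @ 2: {1,2,3,4,7,8}  ✓accept
'c' @ 3: {1,2,3,4,8,9}  ✓accept
'c' @ 4: {1,2,3,4,8,9}  ✓accept
'c' @ 5: {1,2,3,4,8,9}  ✓accept
final: {1,2,3,4,8,9}; accept 1 in set

Answer: ACCEPT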